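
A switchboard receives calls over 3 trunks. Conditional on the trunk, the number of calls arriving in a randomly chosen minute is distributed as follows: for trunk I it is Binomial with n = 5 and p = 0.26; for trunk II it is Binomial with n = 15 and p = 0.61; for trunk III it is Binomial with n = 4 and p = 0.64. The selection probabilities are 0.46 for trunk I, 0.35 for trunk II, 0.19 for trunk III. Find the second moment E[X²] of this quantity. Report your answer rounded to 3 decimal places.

33.192

For each component E[X²] = Var + (mean)², giving I: 2.652; II: 87.291; III: 7.4752.
Overall E[X²] = 0.46·2.652 + 0.35·87.291 + 0.19·7.4752 = 33.1921.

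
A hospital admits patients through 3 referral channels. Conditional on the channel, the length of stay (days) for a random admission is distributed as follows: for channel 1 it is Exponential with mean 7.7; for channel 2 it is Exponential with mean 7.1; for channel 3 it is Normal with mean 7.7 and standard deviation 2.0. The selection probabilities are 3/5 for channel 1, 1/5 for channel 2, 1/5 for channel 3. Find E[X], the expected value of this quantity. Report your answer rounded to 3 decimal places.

7.580

Component means — 1: 7.7; 2: 7.1; 3: 7.7.
E[X] = 0.6·7.7 + 0.2·7.1 + 0.2·7.7 = 7.58.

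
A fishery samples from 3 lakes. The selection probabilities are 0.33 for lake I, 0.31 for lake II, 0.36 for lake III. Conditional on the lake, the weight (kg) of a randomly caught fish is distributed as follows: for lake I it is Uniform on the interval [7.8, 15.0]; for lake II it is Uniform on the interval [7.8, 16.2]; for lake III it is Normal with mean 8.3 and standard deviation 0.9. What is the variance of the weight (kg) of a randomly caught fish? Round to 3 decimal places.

6.246

Per component, I: μ=11.4, E[X²]=134.28; II: μ=12, E[X²]=149.88; III: μ=8.3, E[X²]=69.7.
E[X] = 0.33·11.4 + 0.31·12 + 0.36·8.3 = 10.47.
E[X²] = 0.33·134.28 + 0.31·149.88 + 0.36·69.7 = 115.867.
Var(X) = E[X²] − (E[X])² = 115.867 − 109.621 = 6.2463.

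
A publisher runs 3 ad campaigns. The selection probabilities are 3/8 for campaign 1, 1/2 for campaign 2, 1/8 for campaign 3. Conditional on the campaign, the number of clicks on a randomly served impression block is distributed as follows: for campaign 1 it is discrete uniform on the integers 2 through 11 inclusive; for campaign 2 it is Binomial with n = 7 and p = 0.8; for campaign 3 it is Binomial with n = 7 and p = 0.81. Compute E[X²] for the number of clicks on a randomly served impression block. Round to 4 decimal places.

39.3308

For each component E[X²] = Var + (mean)², giving 1: 50.5; 2: 32.48; 3: 33.2262.
Overall E[X²] = 0.375·50.5 + 0.5·32.48 + 0.125·33.2262 = 39.3308.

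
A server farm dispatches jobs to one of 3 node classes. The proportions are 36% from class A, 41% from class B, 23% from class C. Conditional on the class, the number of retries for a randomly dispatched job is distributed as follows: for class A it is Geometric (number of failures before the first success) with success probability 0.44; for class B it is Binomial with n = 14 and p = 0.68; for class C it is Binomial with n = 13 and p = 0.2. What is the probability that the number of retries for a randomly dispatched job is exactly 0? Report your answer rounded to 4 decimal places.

0.1710

Conditional on each class, P(X = 0): A: 0.44; B: 1.18059e-07; C: 0.0549756.
By total probability, P(X = 0) = 0.36·0.44 + 0.41·1.18059e-07 + 0.23·0.0549756 = 0.171044.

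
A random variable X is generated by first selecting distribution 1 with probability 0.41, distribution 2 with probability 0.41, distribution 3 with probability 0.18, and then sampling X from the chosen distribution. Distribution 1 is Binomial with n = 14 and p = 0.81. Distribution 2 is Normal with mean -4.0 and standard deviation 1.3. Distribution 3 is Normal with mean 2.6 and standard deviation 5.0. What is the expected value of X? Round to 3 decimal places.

3.477

Component means — 1: 11.34; 2: -4; 3: 2.6.
E[X] = 0.41·11.34 + 0.41·-4 + 0.18·2.6 = 3.4774.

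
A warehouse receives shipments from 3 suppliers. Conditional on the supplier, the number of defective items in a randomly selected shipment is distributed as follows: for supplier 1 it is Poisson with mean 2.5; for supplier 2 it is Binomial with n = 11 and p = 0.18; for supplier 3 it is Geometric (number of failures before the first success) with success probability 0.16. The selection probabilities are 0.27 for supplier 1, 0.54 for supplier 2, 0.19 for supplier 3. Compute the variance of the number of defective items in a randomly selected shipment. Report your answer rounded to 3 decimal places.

Per component, 1: μ=2.5, E[X²]=8.75; 2: μ=1.98, E[X²]=5.544; 3: μ=5.25, E[X²]=60.375.
E[X] = 0.27·2.5 + 0.54·1.98 + 0.19·5.25 = 2.7417.
E[X²] = 0.27·8.75 + 0.54·5.544 + 0.19·60.375 = 16.8275.
Var(X) = E[X²] − (E[X])² = 16.8275 − 7.51692 = 9.31059.

9.311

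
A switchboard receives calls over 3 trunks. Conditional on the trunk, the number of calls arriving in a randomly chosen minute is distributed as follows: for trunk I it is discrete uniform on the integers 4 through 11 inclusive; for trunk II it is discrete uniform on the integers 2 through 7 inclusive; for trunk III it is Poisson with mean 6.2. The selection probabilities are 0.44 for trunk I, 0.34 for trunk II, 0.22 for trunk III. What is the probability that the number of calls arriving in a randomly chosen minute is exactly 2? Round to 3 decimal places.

0.065

Conditional on each trunk, P(X = 2): I: 0; II: 0.166667; III: 0.0390057.
By total probability, P(X = 2) = 0.44·0 + 0.34·0.166667 + 0.22·0.0390057 = 0.0652479.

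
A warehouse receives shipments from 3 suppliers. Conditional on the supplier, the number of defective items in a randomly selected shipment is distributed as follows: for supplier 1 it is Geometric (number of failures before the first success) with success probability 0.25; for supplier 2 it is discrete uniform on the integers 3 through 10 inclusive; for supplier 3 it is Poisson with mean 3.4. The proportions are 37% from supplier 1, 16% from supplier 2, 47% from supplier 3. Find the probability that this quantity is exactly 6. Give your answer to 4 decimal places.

Conditional on each supplier, P(X = 6): 1: 0.0444946; 2: 0.125; 3: 0.0716044.
By total probability, P(X = 6) = 0.37·0.0444946 + 0.16·0.125 + 0.47·0.0716044 = 0.0701171.

0.0701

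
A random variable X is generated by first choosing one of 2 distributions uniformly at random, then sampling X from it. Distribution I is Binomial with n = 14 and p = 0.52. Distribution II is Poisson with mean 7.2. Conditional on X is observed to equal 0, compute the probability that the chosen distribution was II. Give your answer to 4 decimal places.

0.9559

Likelihoods P(X=0 | ·): I: 3.44649e-05; II: 0.000746586.
Posterior ∝ prior × likelihood. Numerator for II: 0.5·0.000746586 = 0.000373293.
Normalizing constant: 0.5·3.44649e-05 + 0.5·0.000746586 = 0.000390525.
P(II | observation) = 0.000373293 / 0.000390525 = 0.955874.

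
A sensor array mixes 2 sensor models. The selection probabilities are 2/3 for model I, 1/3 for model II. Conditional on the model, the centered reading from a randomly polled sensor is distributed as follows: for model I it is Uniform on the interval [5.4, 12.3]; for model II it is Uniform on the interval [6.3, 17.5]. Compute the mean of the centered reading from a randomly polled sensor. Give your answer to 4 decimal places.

9.8667

Component means — I: 8.85; II: 11.9.
E[X] = 0.666667·8.85 + 0.333333·11.9 = 9.86667.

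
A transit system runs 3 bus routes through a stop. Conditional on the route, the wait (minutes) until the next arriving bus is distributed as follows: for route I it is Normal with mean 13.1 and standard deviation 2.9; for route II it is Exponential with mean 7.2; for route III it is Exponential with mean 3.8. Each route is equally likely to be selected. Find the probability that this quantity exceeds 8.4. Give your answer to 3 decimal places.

Conditional on each route, P(X > 8.4): I: 0.947458; II: 0.311403; III: 0.109643.
By total probability, P(X > 8.4) = 0.333333·0.947458 + 0.333333·0.311403 + 0.333333·0.109643 = 0.456168.

0.456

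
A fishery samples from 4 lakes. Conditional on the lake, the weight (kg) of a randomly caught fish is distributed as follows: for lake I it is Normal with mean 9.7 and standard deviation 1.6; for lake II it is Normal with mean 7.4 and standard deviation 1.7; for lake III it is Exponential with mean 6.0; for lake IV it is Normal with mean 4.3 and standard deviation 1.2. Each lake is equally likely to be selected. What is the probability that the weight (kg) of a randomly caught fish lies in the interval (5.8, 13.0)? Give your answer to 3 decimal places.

0.543

Conditional on each lake, P(5.8 < X < 13.0): I: 0.973025; II: 0.826199; III: 0.26579; IV: 0.10565.
By total probability, P(5.8 < X < 13.0) = 0.25·0.973025 + 0.25·0.826199 + 0.25·0.26579 + 0.25·0.10565 = 0.542666.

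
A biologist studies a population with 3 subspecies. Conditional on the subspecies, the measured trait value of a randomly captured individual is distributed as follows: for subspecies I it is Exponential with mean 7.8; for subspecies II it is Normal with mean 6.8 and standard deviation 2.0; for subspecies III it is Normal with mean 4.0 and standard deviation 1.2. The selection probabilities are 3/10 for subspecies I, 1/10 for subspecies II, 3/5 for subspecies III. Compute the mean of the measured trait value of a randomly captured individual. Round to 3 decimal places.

5.420

Component means — I: 7.8; II: 6.8; III: 4.
E[X] = 0.3·7.8 + 0.1·6.8 + 0.6·4 = 5.42.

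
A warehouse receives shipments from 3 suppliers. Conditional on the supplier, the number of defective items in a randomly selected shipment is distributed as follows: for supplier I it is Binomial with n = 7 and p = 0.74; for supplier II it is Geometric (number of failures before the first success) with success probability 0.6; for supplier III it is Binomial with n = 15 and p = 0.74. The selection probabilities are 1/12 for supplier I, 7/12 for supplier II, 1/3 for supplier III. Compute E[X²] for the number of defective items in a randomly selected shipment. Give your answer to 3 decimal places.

45.288

For each component E[X²] = Var + (mean)², giving I: 28.1792; II: 1.55556; III: 126.096.
Overall E[X²] = 0.0833333·28.1792 + 0.583333·1.55556 + 0.333333·126.096 = 45.2877.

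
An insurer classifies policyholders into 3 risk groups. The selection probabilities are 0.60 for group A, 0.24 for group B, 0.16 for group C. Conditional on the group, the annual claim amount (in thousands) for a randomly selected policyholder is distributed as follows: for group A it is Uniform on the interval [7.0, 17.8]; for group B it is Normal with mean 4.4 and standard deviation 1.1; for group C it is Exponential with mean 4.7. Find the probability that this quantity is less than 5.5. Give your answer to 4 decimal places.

Conditional on each group, P(X < 5.5): A: 0; B: 0.841345; C: 0.689699.
By total probability, P(X < 5.5) = 0.6·0 + 0.24·0.841345 + 0.16·0.689699 = 0.312275.

0.3123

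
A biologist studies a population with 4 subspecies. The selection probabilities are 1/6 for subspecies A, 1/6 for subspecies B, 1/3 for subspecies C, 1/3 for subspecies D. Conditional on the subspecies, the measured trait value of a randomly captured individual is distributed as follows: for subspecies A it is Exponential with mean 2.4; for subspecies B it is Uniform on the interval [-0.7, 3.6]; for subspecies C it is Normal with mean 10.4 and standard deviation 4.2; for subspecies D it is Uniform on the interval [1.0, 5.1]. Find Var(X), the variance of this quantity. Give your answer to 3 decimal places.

21.763

Per component, A: μ=2.4, E[X²]=11.52; B: μ=1.45, E[X²]=3.64333; C: μ=10.4, E[X²]=125.8; D: μ=3.05, E[X²]=10.7033.
E[X] = 0.166667·2.4 + 0.166667·1.45 + 0.333333·10.4 + 0.333333·3.05 = 5.125.
E[X²] = 0.166667·11.52 + 0.166667·3.64333 + 0.333333·125.8 + 0.333333·10.7033 = 48.0283.
Var(X) = E[X²] − (E[X])² = 48.0283 − 26.2656 = 21.7627.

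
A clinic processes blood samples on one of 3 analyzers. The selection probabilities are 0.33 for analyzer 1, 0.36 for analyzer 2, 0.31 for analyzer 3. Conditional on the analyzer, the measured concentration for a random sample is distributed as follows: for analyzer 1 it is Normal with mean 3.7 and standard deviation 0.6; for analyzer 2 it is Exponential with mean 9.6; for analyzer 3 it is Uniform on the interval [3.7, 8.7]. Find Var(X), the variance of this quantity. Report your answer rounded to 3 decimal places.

40.007

Per component, 1: μ=3.7, E[X²]=14.05; 2: μ=9.6, E[X²]=184.32; 3: μ=6.2, E[X²]=40.5233.
E[X] = 0.33·3.7 + 0.36·9.6 + 0.31·6.2 = 6.599.
E[X²] = 0.33·14.05 + 0.36·184.32 + 0.31·40.5233 = 83.5539.
Var(X) = E[X²] − (E[X])² = 83.5539 − 43.5468 = 40.0071.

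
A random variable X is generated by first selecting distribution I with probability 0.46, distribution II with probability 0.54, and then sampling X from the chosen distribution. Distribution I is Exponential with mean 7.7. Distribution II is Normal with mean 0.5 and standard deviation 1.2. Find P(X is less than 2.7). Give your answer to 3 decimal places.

Conditional on each component, P(X < 2.7): I: 0.295769; II: 0.966623.
By total probability, P(X < 2.7) = 0.46·0.295769 + 0.54·0.966623 = 0.658031.

0.658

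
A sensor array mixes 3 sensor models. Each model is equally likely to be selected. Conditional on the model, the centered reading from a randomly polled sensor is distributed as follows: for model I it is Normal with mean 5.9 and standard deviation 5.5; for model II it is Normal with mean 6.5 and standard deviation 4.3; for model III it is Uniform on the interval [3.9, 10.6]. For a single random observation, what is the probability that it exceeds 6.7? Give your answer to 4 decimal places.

Conditional on each model, P(X > 6.7): I: 0.442176; II: 0.481451; III: 0.58209.
By total probability, P(X > 6.7) = 0.333333·0.442176 + 0.333333·0.481451 + 0.333333·0.58209 = 0.501906.

0.5019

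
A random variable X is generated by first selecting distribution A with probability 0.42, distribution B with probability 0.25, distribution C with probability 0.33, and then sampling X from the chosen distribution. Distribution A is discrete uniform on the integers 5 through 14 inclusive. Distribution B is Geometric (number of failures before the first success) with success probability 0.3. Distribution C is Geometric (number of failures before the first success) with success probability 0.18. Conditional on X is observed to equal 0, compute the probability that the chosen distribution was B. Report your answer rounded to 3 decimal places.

Likelihoods P(X=0 | ·): A: 0; B: 0.3; C: 0.18.
Posterior ∝ prior × likelihood. Numerator for B: 0.25·0.3 = 0.075.
Normalizing constant: 0.42·0 + 0.25·0.3 + 0.33·0.18 = 0.1344.
P(B | observation) = 0.075 / 0.1344 = 0.558036.

0.558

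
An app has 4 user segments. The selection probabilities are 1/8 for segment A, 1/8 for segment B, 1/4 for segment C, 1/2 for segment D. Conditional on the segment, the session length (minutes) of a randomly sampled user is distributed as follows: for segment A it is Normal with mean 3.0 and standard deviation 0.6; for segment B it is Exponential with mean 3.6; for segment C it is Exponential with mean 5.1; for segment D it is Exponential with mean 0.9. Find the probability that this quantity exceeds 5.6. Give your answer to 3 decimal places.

Conditional on each segment, P(X > 5.6): A: 7.34342e-06; B: 0.211072; C: 0.333524; D: 0.00198483.
By total probability, P(X > 5.6) = 0.125·7.34342e-06 + 0.125·0.211072 + 0.25·0.333524 + 0.5·0.00198483 = 0.110758.

0.111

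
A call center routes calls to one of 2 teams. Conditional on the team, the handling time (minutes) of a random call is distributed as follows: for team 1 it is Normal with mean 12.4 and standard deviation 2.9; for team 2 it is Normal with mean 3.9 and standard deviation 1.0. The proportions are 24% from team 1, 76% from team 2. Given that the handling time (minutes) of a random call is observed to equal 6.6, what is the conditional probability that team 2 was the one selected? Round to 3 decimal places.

0.639

Likelihoods f(6.6 | ·): 1: 0.0186176; 2: 0.0104209.
Posterior ∝ prior × likelihood. Numerator for 2: 0.76·0.0104209 = 0.00791991.
Normalizing constant: 0.24·0.0186176 + 0.76·0.0104209 = 0.0123881.
P(2 | observation) = 0.00791991 / 0.0123881 = 0.639315.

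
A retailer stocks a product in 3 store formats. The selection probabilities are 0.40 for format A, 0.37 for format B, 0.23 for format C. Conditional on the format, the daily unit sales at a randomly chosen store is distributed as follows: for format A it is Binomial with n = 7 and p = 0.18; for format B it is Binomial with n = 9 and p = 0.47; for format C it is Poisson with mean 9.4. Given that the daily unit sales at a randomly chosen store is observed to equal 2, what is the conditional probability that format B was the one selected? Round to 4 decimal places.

Likelihoods P(X=2 | ·): A: 0.252251; B: 0.0934177; C: 0.00365475.
Posterior ∝ prior × likelihood. Numerator for B: 0.37·0.0934177 = 0.0345646.
Normalizing constant: 0.4·0.252251 + 0.37·0.0934177 + 0.23·0.00365475 = 0.136306.
P(B | observation) = 0.0345646 / 0.136306 = 0.253581.

0.2536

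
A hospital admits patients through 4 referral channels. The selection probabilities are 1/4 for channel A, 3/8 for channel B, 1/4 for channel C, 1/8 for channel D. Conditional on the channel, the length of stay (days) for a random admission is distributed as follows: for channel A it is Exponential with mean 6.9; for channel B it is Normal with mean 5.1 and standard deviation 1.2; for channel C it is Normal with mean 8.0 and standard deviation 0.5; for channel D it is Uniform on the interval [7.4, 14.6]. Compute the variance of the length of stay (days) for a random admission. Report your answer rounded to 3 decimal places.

Per component, A: μ=6.9, E[X²]=95.22; B: μ=5.1, E[X²]=27.45; C: μ=8, E[X²]=64.25; D: μ=11, E[X²]=125.32.
E[X] = 0.25·6.9 + 0.375·5.1 + 0.25·8 + 0.125·11 = 7.0125.
E[X²] = 0.25·95.22 + 0.375·27.45 + 0.25·64.25 + 0.125·125.32 = 65.8263.
Var(X) = E[X²] − (E[X])² = 65.8263 − 49.1752 = 16.6511.

16.651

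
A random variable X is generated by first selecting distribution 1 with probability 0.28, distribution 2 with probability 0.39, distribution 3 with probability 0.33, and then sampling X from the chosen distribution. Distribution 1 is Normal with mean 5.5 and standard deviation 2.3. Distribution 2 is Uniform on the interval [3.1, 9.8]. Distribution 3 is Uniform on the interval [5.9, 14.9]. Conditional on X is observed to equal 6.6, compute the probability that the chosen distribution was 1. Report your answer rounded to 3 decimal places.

0.313

Likelihoods f(6.6 | ·): 1: 0.154708; 2: 0.149254; 3: 0.111111.
Posterior ∝ prior × likelihood. Numerator for 1: 0.28·0.154708 = 0.0433183.
Normalizing constant: 0.28·0.154708 + 0.39·0.149254 + 0.33·0.111111 = 0.138194.
P(1 | observation) = 0.0433183 / 0.138194 = 0.31346.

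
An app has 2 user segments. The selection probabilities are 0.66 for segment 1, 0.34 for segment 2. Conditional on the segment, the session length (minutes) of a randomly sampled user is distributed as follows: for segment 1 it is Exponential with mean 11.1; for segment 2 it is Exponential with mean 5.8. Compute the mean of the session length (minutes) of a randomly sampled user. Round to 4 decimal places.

9.2980

Component means — 1: 11.1; 2: 5.8.
E[X] = 0.66·11.1 + 0.34·5.8 = 9.298.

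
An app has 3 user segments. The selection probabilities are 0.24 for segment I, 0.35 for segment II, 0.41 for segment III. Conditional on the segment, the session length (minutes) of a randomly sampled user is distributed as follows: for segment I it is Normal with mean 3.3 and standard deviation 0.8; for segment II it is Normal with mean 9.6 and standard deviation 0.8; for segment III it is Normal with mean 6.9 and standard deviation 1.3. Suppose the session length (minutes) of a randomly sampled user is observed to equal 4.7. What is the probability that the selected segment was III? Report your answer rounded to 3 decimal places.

Likelihoods f(4.7 | ·): I: 0.107847; II: 3.55964e-09; III: 0.0732955.
Posterior ∝ prior × likelihood. Numerator for III: 0.41·0.0732955 = 0.0300512.
Normalizing constant: 0.24·0.107847 + 0.35·3.55964e-09 + 0.41·0.0732955 = 0.0559344.
P(III | observation) = 0.0300512 / 0.0559344 = 0.537258.

0.537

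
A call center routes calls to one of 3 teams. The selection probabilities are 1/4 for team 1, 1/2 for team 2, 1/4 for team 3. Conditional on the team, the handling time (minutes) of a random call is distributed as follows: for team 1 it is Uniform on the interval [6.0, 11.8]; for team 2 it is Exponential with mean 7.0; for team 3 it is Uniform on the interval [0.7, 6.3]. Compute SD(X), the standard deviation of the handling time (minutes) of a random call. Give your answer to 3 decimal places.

Per component, 1: μ=8.9, E[X²]=82.0133; 2: μ=7, E[X²]=98; 3: μ=3.5, E[X²]=14.8633.
E[X] = 0.25·8.9 + 0.5·7 + 0.25·3.5 = 6.6.
E[X²] = 0.25·82.0133 + 0.5·98 + 0.25·14.8633 = 73.2192.
Var(X) = E[X²] − (E[X])² = 73.2192 − 43.56 = 29.6592.
SD(X) = √29.6592 = 5.44602.

5.446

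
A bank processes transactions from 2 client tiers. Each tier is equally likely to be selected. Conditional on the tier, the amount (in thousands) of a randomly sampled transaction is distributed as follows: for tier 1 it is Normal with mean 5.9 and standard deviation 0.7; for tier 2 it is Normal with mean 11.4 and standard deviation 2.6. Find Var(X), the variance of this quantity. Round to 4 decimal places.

Per component, 1: μ=5.9, E[X²]=35.3; 2: μ=11.4, E[X²]=136.72.
E[X] = 0.5·5.9 + 0.5·11.4 = 8.65.
E[X²] = 0.5·35.3 + 0.5·136.72 = 86.01.
Var(X) = E[X²] − (E[X])² = 86.01 − 74.8225 = 11.1875.

11.1875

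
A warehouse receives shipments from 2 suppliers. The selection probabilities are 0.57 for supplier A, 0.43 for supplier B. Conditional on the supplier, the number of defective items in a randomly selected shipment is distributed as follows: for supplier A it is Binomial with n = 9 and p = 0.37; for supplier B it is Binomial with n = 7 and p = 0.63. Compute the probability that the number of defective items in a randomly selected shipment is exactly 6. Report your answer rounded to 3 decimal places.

0.100

Conditional on each supplier, P(X = 6): A: 0.0538904; B: 0.161936.
By total probability, P(X = 6) = 0.57·0.0538904 + 0.43·0.161936 = 0.10035.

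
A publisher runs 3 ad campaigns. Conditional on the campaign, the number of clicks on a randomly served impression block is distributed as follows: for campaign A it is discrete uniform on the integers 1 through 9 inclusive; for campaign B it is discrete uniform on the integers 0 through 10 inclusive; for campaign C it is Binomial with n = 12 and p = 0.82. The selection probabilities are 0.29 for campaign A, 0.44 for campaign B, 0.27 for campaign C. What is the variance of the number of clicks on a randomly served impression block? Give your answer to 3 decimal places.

Per component, A: μ=5, E[X²]=31.6667; B: μ=5, E[X²]=35; C: μ=9.84, E[X²]=98.5968.
E[X] = 0.29·5 + 0.44·5 + 0.27·9.84 = 6.3068.
E[X²] = 0.29·31.6667 + 0.44·35 + 0.27·98.5968 = 51.2045.
Var(X) = E[X²] − (E[X])² = 51.2045 − 39.7757 = 11.4287.

11.429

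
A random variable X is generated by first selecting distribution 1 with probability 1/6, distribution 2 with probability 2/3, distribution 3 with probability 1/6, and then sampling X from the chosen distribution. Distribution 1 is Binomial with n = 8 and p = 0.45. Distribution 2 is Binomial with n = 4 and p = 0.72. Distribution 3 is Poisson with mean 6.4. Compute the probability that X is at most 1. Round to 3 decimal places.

Conditional on each component, P(X ≤ 1): 1: 0.0631811; 2: 0.0693683; 3: 0.0122955.
By total probability, P(X ≤ 1) = 0.166667·0.0631811 + 0.666667·0.0693683 + 0.166667·0.0122955 = 0.058825.

0.059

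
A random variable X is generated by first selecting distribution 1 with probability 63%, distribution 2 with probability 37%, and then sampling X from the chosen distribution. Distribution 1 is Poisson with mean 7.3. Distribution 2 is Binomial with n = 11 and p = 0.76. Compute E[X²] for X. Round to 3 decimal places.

64.773

For each component E[X²] = Var + (mean)², giving 1: 60.59; 2: 71.896.
Overall E[X²] = 0.63·60.59 + 0.37·71.896 = 64.7732.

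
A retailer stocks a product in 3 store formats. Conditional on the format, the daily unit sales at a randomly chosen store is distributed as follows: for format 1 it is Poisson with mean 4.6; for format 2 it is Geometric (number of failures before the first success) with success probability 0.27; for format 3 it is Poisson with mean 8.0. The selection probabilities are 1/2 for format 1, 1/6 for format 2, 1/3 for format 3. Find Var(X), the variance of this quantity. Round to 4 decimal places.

10.4203

Per component, 1: μ=4.6, E[X²]=25.76; 2: μ=2.7037, E[X²]=17.3237; 3: μ=8, E[X²]=72.
E[X] = 0.5·4.6 + 0.166667·2.7037 + 0.333333·8 = 5.41728.
E[X²] = 0.5·25.76 + 0.166667·17.3237 + 0.333333·72 = 39.7673.
Var(X) = E[X²] − (E[X])² = 39.7673 − 29.347 = 10.4203.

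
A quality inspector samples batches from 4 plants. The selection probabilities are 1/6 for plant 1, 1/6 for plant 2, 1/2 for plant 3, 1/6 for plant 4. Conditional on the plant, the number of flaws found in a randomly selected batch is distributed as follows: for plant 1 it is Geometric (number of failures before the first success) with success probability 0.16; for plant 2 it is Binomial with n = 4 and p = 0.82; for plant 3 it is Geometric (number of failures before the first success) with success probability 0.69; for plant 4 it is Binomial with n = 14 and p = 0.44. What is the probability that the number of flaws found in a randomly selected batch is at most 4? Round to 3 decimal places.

0.793

Conditional on each plant, P(X ≤ 4): 1: 0.581788; 2: 1; 3: 0.997137; 4: 0.186798.
By total probability, P(X ≤ 4) = 0.166667·0.581788 + 0.166667·1 + 0.5·0.997137 + 0.166667·0.186798 = 0.793333.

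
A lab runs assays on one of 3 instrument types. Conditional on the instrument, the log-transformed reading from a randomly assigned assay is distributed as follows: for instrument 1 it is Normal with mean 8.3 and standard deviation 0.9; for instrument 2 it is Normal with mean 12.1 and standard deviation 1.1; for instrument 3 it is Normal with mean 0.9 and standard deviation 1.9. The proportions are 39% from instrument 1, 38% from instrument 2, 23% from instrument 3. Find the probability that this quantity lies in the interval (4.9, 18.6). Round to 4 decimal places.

0.7740

Conditional on each instrument, P(4.9 < X < 18.6): 1: 0.999921; 2: 1; 3: 0.0176342.
By total probability, P(4.9 < X < 18.6) = 0.39·0.999921 + 0.38·1 + 0.23·0.0176342 = 0.774025.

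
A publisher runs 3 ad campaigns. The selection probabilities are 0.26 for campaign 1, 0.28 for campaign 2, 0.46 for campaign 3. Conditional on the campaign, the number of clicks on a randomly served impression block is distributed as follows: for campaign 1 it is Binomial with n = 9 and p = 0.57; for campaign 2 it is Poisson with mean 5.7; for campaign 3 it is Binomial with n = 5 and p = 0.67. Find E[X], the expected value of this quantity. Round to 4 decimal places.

Component means — 1: 5.13; 2: 5.7; 3: 3.35.
E[X] = 0.26·5.13 + 0.28·5.7 + 0.46·3.35 = 4.4708.

4.4708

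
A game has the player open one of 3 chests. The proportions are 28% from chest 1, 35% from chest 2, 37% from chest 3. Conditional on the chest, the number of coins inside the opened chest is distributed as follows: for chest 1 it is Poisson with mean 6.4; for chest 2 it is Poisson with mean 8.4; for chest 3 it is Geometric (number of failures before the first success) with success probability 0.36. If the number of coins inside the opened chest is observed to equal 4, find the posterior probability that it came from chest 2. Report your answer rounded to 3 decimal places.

0.229

Likelihoods P(X=4 | ·): 1: 0.116151; 2: 0.0466479; 3: 0.060398.
Posterior ∝ prior × likelihood. Numerator for 2: 0.35·0.0466479 = 0.0163268.
Normalizing constant: 0.28·0.116151 + 0.35·0.0466479 + 0.37·0.060398 = 0.0711964.
P(2 | observation) = 0.0163268 / 0.0711964 = 0.22932.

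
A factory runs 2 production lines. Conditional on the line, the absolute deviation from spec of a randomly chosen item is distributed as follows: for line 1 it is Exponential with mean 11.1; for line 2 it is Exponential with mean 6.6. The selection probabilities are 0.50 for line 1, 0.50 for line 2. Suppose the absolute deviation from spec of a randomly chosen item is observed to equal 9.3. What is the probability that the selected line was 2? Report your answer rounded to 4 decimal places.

Likelihoods f(9.3 | ·): 1: 0.038977; 2: 0.0370251.
Posterior ∝ prior × likelihood. Numerator for 2: 0.5·0.0370251 = 0.0185125.
Normalizing constant: 0.5·0.038977 + 0.5·0.0370251 = 0.038001.
P(2 | observation) = 0.0185125 / 0.038001 = 0.487158.

0.4872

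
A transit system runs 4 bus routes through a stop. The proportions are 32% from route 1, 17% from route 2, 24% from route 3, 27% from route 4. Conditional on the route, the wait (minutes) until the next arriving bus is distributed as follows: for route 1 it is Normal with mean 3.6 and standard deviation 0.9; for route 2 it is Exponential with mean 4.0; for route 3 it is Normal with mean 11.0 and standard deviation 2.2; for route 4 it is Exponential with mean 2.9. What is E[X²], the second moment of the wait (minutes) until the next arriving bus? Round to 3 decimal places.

44.589

For each component E[X²] = Var + (mean)², giving 1: 13.77; 2: 32; 3: 125.84; 4: 16.82.
Overall E[X²] = 0.32·13.77 + 0.17·32 + 0.24·125.84 + 0.27·16.82 = 44.5894.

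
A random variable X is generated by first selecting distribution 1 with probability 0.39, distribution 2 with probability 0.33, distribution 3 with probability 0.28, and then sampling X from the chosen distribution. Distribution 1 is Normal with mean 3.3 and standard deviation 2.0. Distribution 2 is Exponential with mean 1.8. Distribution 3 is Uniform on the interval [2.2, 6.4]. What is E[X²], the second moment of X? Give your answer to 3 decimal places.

13.534

For each component E[X²] = Var + (mean)², giving 1: 14.89; 2: 6.48; 3: 19.96.
Overall E[X²] = 0.39·14.89 + 0.33·6.48 + 0.28·19.96 = 13.5343.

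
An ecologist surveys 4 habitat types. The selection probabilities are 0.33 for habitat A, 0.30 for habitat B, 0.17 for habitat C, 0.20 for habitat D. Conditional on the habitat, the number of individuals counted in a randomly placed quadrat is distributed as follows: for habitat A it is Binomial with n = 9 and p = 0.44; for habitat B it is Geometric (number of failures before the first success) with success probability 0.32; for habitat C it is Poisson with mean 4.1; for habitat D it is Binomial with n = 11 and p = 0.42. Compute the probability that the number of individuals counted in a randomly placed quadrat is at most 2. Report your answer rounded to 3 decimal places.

0.317

Conditional on each habitat, P(X ≤ 2): A: 0.164088; B: 0.685568; C: 0.223814; D: 0.094465.
By total probability, P(X ≤ 2) = 0.33·0.164088 + 0.3·0.685568 + 0.17·0.223814 + 0.2·0.094465 = 0.316761.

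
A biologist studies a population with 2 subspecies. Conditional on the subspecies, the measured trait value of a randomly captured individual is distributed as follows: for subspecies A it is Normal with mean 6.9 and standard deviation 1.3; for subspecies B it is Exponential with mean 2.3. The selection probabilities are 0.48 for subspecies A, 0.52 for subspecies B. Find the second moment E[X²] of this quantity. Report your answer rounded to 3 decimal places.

For each component E[X²] = Var + (mean)², giving A: 49.3; B: 10.58.
Overall E[X²] = 0.48·49.3 + 0.52·10.58 = 29.1656.

29.166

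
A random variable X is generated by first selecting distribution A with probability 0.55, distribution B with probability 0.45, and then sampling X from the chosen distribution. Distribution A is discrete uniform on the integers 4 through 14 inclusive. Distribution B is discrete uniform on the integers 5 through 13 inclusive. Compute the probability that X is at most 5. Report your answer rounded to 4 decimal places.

0.1500

Conditional on each component, P(X ≤ 5): A: 0.181818; B: 0.111111.
By total probability, P(X ≤ 5) = 0.55·0.181818 + 0.45·0.111111 = 0.15.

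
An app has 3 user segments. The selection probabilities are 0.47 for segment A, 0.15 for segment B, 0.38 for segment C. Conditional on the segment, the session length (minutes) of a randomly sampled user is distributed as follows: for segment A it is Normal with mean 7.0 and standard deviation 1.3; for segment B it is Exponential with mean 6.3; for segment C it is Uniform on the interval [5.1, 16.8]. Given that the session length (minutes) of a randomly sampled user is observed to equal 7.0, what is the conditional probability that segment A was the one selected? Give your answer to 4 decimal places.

Likelihoods f(7.0 | ·): A: 0.306879; B: 0.0522529; C: 0.0854701.
Posterior ∝ prior × likelihood. Numerator for A: 0.47·0.306879 = 0.144233.
Normalizing constant: 0.47·0.306879 + 0.15·0.0522529 + 0.38·0.0854701 = 0.18455.
P(A | observation) = 0.144233 / 0.18455 = 0.781541.

0.7815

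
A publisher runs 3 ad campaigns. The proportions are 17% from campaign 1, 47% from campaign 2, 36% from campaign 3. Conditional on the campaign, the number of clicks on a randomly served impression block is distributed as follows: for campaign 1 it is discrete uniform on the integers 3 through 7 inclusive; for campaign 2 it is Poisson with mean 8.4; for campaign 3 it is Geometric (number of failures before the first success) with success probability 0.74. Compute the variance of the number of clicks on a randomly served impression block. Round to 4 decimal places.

17.6660

Per component, 1: μ=5, E[X²]=27; 2: μ=8.4, E[X²]=78.96; 3: μ=0.351351, E[X²]=0.598247.
E[X] = 0.17·5 + 0.47·8.4 + 0.36·0.351351 = 4.92449.
E[X²] = 0.17·27 + 0.47·78.96 + 0.36·0.598247 = 41.9166.
Var(X) = E[X²] − (E[X])² = 41.9166 − 24.2506 = 17.666.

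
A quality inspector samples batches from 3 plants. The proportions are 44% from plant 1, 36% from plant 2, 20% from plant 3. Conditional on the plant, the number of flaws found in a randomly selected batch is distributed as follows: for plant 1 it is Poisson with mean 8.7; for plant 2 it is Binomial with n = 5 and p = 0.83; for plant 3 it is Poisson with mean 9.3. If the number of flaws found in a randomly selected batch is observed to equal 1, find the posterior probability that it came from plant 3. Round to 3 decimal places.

Likelihoods P(X=1 | ·): 1: 0.0014493; 2: 0.00346612; 3: 0.000850245.
Posterior ∝ prior × likelihood. Numerator for 3: 0.2·0.000850245 = 0.000170049.
Normalizing constant: 0.44·0.0014493 + 0.36·0.00346612 + 0.2·0.000850245 = 0.00205554.
P(3 | observation) = 0.000170049 / 0.00205554 = 0.0827271.

0.083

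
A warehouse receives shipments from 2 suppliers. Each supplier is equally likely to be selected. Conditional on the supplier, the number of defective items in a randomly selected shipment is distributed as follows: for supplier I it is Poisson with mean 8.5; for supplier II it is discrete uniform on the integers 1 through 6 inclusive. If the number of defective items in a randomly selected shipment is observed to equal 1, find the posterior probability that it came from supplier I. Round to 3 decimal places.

0.010

Likelihoods P(X=1 | ·): I: 0.00172948; II: 0.166667.
Posterior ∝ prior × likelihood. Numerator for I: 0.5·0.00172948 = 0.000864741.
Normalizing constant: 0.5·0.00172948 + 0.5·0.166667 = 0.0841981.
P(I | observation) = 0.000864741 / 0.0841981 = 0.0102703.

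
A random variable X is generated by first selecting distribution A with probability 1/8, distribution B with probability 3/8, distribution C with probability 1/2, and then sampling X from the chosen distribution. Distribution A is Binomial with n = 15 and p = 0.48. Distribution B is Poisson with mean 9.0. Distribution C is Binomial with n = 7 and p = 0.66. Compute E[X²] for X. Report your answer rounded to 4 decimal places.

52.1556

For each component E[X²] = Var + (mean)², giving A: 55.584; B: 90; C: 22.9152.
Overall E[X²] = 0.125·55.584 + 0.375·90 + 0.5·22.9152 = 52.1556.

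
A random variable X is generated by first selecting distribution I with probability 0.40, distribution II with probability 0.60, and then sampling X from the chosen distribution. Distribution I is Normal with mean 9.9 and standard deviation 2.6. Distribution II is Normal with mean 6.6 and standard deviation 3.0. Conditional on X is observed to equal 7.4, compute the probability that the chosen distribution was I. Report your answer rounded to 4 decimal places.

Likelihoods f(7.4 | ·): I: 0.0966433; II: 0.128336.
Posterior ∝ prior × likelihood. Numerator for I: 0.4·0.0966433 = 0.0386573.
Normalizing constant: 0.4·0.0966433 + 0.6·0.128336 = 0.115659.
P(I | observation) = 0.0386573 / 0.115659 = 0.334236.

0.3342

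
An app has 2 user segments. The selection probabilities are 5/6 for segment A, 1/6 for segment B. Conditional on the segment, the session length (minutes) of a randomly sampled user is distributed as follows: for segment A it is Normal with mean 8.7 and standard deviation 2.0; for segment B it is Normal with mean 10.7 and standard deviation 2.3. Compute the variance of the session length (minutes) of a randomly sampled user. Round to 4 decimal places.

Per component, A: μ=8.7, E[X²]=79.69; B: μ=10.7, E[X²]=119.78.
E[X] = 0.833333·8.7 + 0.166667·10.7 = 9.03333.
E[X²] = 0.833333·79.69 + 0.166667·119.78 = 86.3717.
Var(X) = E[X²] − (E[X])² = 86.3717 − 81.6011 = 4.77056.

4.7706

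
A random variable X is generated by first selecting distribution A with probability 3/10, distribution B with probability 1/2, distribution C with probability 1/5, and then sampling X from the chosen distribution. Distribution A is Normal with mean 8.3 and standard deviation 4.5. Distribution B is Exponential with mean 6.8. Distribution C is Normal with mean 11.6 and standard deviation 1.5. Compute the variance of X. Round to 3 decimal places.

32.940

Per component, A: μ=8.3, E[X²]=89.14; B: μ=6.8, E[X²]=92.48; C: μ=11.6, E[X²]=136.81.
E[X] = 0.3·8.3 + 0.5·6.8 + 0.2·11.6 = 8.21.
E[X²] = 0.3·89.14 + 0.5·92.48 + 0.2·136.81 = 100.344.
Var(X) = E[X²] − (E[X])² = 100.344 − 67.4041 = 32.9399.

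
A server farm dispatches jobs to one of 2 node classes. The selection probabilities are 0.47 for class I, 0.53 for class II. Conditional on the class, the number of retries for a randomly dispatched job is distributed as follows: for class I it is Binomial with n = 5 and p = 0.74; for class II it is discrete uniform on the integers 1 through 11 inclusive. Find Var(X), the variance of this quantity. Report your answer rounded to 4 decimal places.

7.0699

Per component, I: μ=3.7, E[X²]=14.652; II: μ=6, E[X²]=46.
E[X] = 0.47·3.7 + 0.53·6 = 4.919.
E[X²] = 0.47·14.652 + 0.53·46 = 31.2664.
Var(X) = E[X²] − (E[X])² = 31.2664 − 24.1966 = 7.06988.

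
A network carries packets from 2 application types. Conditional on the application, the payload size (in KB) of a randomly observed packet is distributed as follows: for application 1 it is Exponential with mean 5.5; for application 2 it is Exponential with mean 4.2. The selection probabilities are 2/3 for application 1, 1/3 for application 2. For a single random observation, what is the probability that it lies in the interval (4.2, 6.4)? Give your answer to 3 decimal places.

0.152

Conditional on each application, P(4.2 < X < 6.4): 1: 0.153621; 2: 0.149999.
By total probability, P(4.2 < X < 6.4) = 0.666667·0.153621 + 0.333333·0.149999 = 0.152413.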